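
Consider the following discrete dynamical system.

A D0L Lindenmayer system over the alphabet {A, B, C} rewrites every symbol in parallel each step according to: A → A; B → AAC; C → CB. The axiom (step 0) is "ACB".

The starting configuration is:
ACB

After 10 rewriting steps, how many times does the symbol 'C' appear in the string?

144

k=0  ACB
k=1  ACBAAC
k=2  ACBAACAACB
k=3  ACBAACAACBAACBAAC
k=4  ACBAACAACBAACBAACAACBAACAACB
k=5  ACBAACAACBAACBAACAACBAACAACBAACBAACAACBAACBAAC
k=6  ACBAACAACBAACBAACAACBAACAACBAACBAACAACBAACBAACAACBAACAACBAACBAACAACBAACAACB
k=7  ACBAACAACBAACBAACAACBAACAACBAACBAACAACBAACBAACAACBAACAACBA…AACBAACAACBAACBAACAACBAACBAACAACBAACAACBAACBAACAACBAACBAAC  (len 122)
k=8  ACBAACAACBAACBAACAACBAACAACBAACBAACAACBAACBAACAACBAACAACBA…AACBAACAACBAACBAACAACBAACBAACAACBAACAACBAACBAACAACBAACAACB  (len 198)
k=9  ACBAACAACBAACBAACAACBAACAACBAACBAACAACBAACBAACAACBAACAACBA…AACBAACAACBAACBAACAACBAACBAACAACBAACAACBAACBAACAACBAACBAAC  (len 321)
k=10  ACBAACAACBAACBAACAACBAACAACBAACBAACAACBAACBAACAACBAACAACBA…AACBAACAACBAACBAACAACBAACBAACAACBAACAACBAACBAACAACBAACAACB  (len 520)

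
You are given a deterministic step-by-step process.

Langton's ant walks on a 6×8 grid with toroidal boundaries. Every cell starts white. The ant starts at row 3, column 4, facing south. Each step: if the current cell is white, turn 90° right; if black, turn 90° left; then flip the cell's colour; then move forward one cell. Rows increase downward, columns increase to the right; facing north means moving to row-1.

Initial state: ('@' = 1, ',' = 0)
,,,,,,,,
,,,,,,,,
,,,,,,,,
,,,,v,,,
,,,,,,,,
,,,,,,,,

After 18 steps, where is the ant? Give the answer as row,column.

0) ,,,,,,,,
,,,,,,,,
,,,,,,,,
,,,,v,,,
,,,,,,,,
,,,,,,,,
1) ,,,,,,,,
,,,,,,,,
,,,,,,,,
,,,<@,,,
,,,,,,,,
,,,,,,,,
2) ,,,,,,,,
,,,,,,,,
,,,^,,,,
,,,@@,,,
,,,,,,,,
,,,,,,,,
3) ,,,,,,,,
,,,,,,,,
,,,@>,,,
,,,@@,,,
,,,,,,,,
,,,,,,,,
4) ,,,,,,,,
,,,,,,,,
,,,@@,,,
,,,@v,,,
,,,,,,,,
,,,,,,,,
5) ,,,,,,,,
,,,,,,,,
,,,@@,,,
,,,@,>,,
,,,,,,,,
,,,,,,,,
6) ,,,,,,,,
,,,,,,,,
,,,@@,,,
,,,@,@,,
,,,,,v,,
,,,,,,,,
7) ,,,,,,,,
,,,,,,,,
,,,@@,,,
,,,@,@,,
,,,,<@,,
,,,,,,,,
8) ,,,,,,,,
,,,,,,,,
,,,@@,,,
,,,@^@,,
,,,,@@,,
,,,,,,,,
9) ,,,,,,,,
,,,,,,,,
,,,@@,,,
,,,@@>,,
,,,,@@,,
,,,,,,,,
10) ,,,,,,,,
,,,,,,,,
,,,@@^,,
,,,@@,,,
,,,,@@,,
,,,,,,,,
11) ,,,,,,,,
,,,,,,,,
,,,@@@>,
,,,@@,,,
,,,,@@,,
,,,,,,,,
12) ,,,,,,,,
,,,,,,,,
,,,@@@@,
,,,@@,v,
,,,,@@,,
,,,,,,,,
13) ,,,,,,,,
,,,,,,,,
,,,@@@@,
,,,@@<@,
,,,,@@,,
,,,,,,,,
14) ,,,,,,,,
,,,,,,,,
,,,@@^@,
,,,@@@@,
,,,,@@,,
,,,,,,,,
15) ,,,,,,,,
,,,,,,,,
,,,@<,@,
,,,@@@@,
,,,,@@,,
,,,,,,,,
16) ,,,,,,,,
,,,,,,,,
,,,@,,@,
,,,@v@@,
,,,,@@,,
,,,,,,,,
17) ,,,,,,,,
,,,,,,,,
,,,@,,@,
,,,@,>@,
,,,,@@,,
,,,,,,,,
18) ,,,,,,,,
,,,,,,,,
,,,@,^@,
,,,@,,@,
,,,,@@,,
,,,,,,,,

2,5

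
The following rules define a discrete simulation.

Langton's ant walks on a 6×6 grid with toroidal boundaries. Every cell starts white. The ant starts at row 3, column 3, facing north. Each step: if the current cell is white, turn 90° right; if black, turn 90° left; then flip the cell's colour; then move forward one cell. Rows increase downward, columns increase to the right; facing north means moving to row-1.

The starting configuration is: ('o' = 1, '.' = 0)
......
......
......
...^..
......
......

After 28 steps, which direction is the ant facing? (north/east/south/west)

north

gen 0: ......
......
......
...^..
......
......
gen 1: ......
......
......
...o>.
......
......
gen 2: ......
......
......
...oo.
....v.
......
gen 3: ......
......
......
...oo.
...<o.
......
gen 4: ......
......
......
...^o.
...oo.
......
gen 5: ......
......
......
..<.o.
...oo.
......
gen 6: ......
......
..^...
..o.o.
...oo.
......
gen 7: ......
......
..o>..
..o.o.
...oo.
......
gen 8: ......
......
..oo..
..ovo.
...oo.
......
gen 9: ......
......
..oo..
..<oo.
...oo.
......
gen 10: ......
......
..oo..
...oo.
..voo.
......
gen 11: ......
......
..oo..
...oo.
.<ooo.
......
gen 12: ......
......
..oo..
.^.oo.
.oooo.
......
gen 13: ......
......
..oo..
.o>oo.
.oooo.
......
gen 14: ......
......
..oo..
.oooo.
.ovoo.
......
gen 15: ......
......
..oo..
.oooo.
.o.>o.
......
gen 16: ......
......
..oo..
.oo^o.
.o..o.
......
gen 17: ......
......
..oo..
.o<.o.
.o..o.
......
gen 18: ......
......
..oo..
.o..o.
.ov.o.
......
gen 19: ......
......
..oo..
.o..o.
.<o.o.
......
gen 20: ......
......
..oo..
.o..o.
..o.o.
.v....
gen 21: ......
......
..oo..
.o..o.
..o.o.
<o....
gen 22: ......
......
..oo..
.o..o.
^.o.o.
oo....
gen 23: ......
......
..oo..
.o..o.
o>o.o.
oo....
gen 24: ......
......
..oo..
.o..o.
ooo.o.
ov....
gen 25: ......
......
..oo..
.o..o.
ooo.o.
o.>...
gen 26: ..v...
......
..oo..
.o..o.
ooo.o.
o.o...
gen 27: .<o...
......
..oo..
.o..o.
ooo.o.
o.o...
gen 28: .oo...
......
..oo..
.o..o.
ooo.o.
o^o...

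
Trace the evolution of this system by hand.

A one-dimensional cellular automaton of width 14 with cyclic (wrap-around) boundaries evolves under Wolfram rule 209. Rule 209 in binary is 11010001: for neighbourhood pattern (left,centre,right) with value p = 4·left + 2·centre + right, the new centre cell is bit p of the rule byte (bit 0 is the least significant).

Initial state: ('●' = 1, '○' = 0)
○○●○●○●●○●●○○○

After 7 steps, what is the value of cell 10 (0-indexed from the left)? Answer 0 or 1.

1

t=0: ○○●○●○●●○●●○○○
t=1: ●○○○○○○●○○●●●●
t=2: ●●●●●●○○●○○●●●
t=3: ●●●●●●●○○●○○●●
t=4: ●●●●●●●●○○●○○●
t=5: ●●●●●●●●●○○●○○
t=6: ○●●●●●●●●●○○●○
t=7: ○○●●●●●●●●●○○●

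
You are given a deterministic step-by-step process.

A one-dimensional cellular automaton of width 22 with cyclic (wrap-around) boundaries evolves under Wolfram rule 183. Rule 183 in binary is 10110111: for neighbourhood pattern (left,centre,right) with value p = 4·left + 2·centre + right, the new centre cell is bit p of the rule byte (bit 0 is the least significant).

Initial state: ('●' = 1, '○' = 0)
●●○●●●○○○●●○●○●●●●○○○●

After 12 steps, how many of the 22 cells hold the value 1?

16

step 0: ●●○●●●○○○●●○●○●●●●○○○●
step 1: ●○●○●○●●●○○●●●○●●○●●●○
step 2: ●●●●●●○●○●●○●○●○○●○●○●
step 3: ●●●●●○●●●○○●●●●●●●●●●○
step 4: ○●●●○●○●○●●○●●●●●●●●○●
step 5: ●○●○●●●●●○○●○●●●●●●○●●
step 6: ○●●●○●●●○●●●●○●●●●○●○●
step 7: ●○●○●○●○●○●●○●○●●○●●●●
step 8: ○●●●●●●●●●○○●●●○○●○●●●
step 9: ●○●●●●●●●○●●○●○●●●●○●○
step 10: ●●○●●●●●○●○○●●●○●●○●●●
step 11: ●○●○●●●○●●●●○●○●○○●○●●
step 12: ○●●●○●○●○●●○●●●●●●●●○●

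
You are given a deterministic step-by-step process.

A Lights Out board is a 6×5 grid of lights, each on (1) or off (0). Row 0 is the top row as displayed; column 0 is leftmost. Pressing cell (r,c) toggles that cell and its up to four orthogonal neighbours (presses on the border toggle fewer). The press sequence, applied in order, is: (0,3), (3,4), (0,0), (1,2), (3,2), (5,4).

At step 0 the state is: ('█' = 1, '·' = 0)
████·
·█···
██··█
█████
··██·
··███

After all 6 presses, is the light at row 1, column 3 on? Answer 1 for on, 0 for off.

k=0  ████·
·█···
██··█
█████
··██·
··███
k=1  ██··█
·█·█·
██··█
█████
··██·
··███
k=2  ██··█
·█·█·
██···
███··
··███
··███
k=3  ····█
██·█·
██···
███··
··███
··███
k=4  ··█·█
█·█··
███··
███··
··███
··███
k=5  ··█·█
█·█··
██···
█··█·
···██
··███
k=6  ··█·█
█·█··
██···
█··█·
···█·
··█··

0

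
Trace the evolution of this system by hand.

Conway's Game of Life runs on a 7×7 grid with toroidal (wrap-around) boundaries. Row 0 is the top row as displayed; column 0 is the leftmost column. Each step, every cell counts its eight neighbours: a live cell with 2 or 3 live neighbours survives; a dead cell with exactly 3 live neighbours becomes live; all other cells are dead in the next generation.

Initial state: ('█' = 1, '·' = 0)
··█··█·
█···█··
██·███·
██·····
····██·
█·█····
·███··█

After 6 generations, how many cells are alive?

8

0) ··█··█·
█···█··
██·███·
██·····
····██·
█·█····
·███··█
1) █·█·███
█·█····
··████·
████···
█·····█
█·█·███
█··█··█
2) ··█·██·
█·█····
█···█·█
█····█·
····█··
···██··
··█····
3) ··█····
█···█··
█····█·
█···██·
···███·
···██··
··█··█·
4) ·█·█···
·█····█
██···█·
···█···
······█
··█····
··█·█··
5) ██·█···
·█····█
███···█
█·····█
·······
···█···
·██····
6) ·······
······█
··█··█·
······█
·······
··█····
██·█···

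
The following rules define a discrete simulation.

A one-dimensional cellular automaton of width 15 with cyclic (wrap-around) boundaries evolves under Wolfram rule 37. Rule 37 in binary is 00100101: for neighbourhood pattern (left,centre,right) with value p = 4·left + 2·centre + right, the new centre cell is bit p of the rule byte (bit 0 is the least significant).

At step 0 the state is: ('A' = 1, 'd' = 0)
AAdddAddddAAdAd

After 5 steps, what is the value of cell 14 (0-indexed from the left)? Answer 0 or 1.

gen 0: AAdddAddddAAdAd
gen 1: dddAdAdAAdddAAA
gen 2: dAdAAAAdddAdddd
gen 3: dAAdddddAdAdAAA
gen 4: AdddAAAdAAAAddd
gen 5: AdAddddAdddddAd

0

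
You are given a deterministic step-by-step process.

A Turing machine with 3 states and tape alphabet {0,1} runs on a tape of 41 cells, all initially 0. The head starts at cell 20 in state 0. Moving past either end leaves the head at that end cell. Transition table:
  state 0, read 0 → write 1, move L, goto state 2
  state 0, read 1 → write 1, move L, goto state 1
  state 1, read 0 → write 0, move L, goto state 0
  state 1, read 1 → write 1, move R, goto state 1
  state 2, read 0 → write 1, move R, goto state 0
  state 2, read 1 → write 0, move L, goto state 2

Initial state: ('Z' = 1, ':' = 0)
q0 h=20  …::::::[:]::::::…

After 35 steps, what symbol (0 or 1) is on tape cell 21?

t=0: q0 h=20  …::::::[:]::::::…
t=1: q2 h=19  …::::::[:]Z:::::…
t=2: q0 h=20  …:::::Z[Z]::::::…
t=3: q1 h=19  …::::::[Z]Z:::::…
t=4: q1 h=20  …:::::Z[Z]::::::…
t=5: q1 h=21  …::::ZZ[:]::::::…
t=6: q0 h=20  …:::::Z[Z]::::::…
t=7: q1 h=19  …::::::[Z]Z:::::…
t=8: q1 h=20  …:::::Z[Z]::::::…
t=9: q1 h=21  …::::ZZ[:]::::::…
t=10: q0 h=20  …:::::Z[Z]::::::…
t=11: q1 h=19  …::::::[Z]Z:::::…
t=12: q1 h=20  …:::::Z[Z]::::::…
t=13: q1 h=21  …::::ZZ[:]::::::…
t=14: q0 h=20  …:::::Z[Z]::::::…
t=15: q1 h=19  …::::::[Z]Z:::::…
t=16: q1 h=20  …:::::Z[Z]::::::…
t=17: q1 h=21  …::::ZZ[:]::::::…
t=18: q0 h=20  …:::::Z[Z]::::::…
t=19: q1 h=19  …::::::[Z]Z:::::…
t=20: q1 h=20  …:::::Z[Z]::::::…
t=21: q1 h=21  …::::ZZ[:]::::::…
t=22: q0 h=20  …:::::Z[Z]::::::…
t=23: q1 h=19  …::::::[Z]Z:::::…
t=24: q1 h=20  …:::::Z[Z]::::::…
t=25: q1 h=21  …::::ZZ[:]::::::…
t=26: q0 h=20  …:::::Z[Z]::::::…
t=27: q1 h=19  …::::::[Z]Z:::::…
t=28: q1 h=20  …:::::Z[Z]::::::…
t=29: q1 h=21  …::::ZZ[:]::::::…
t=30: q0 h=20  …:::::Z[Z]::::::…
t=31: q1 h=19  …::::::[Z]Z:::::…
t=32: q1 h=20  …:::::Z[Z]::::::…
t=33: q1 h=21  …::::ZZ[:]::::::…
t=34: q0 h=20  …:::::Z[Z]::::::…
t=35: q1 h=19  …::::::[Z]Z:::::…

0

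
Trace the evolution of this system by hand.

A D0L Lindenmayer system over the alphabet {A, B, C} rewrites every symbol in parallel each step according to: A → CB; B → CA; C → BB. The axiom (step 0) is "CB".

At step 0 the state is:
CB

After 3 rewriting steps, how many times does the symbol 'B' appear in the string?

t=0: CB
t=1: BBCA
t=2: CACABBCB
t=3: BBCBBBCBCACABBCA

8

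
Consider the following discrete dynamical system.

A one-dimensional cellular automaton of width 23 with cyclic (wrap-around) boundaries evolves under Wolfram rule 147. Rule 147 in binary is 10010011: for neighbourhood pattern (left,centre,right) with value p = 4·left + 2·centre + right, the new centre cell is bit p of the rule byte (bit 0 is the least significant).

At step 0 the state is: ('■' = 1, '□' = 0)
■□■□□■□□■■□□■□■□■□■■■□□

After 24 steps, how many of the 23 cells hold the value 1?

[0] ■□■□□■□□■■□□■□■□■□■■■□□
[1] □□□■■□■■□□■■□□□□□□□■□■■
[2] ■■■□□□□□■■□□■■■■■■■□□□□
[3] □■□■■■■■□□■■□■■■■■□■■■■
[4] □□□□■■■□■■□□□□■■■□□□■■□
[5] ■■■■□■□□□□■■■■□■□■■■□□■
[6] ■■■□□□■■■■□■■□□□□□■□■■□
[7] □■□■■■□■■□□□□■■■■■□□□□□
[8] ■□□□■□□□□■■■■□■■■□■■■■■
[9] □■■■□■■■■□■■□□□■□□□■■■■
[10] □□■□□□■■□□□□■■■□■■■□■■□
[11] ■■□■■■□□■■■■□■□□□■□□□□■
[12] ■□□□■□■■□■■□□□■■■□■■■■□
[13] □■■■□□□□□□□■■■□■□□□■■□□
[14] ■□■□■■■■■■■□■□□□■■■□□■■
[15] □□□□□■■■■■□□□■■■□■□■■□■
[16] ■■■■■□■■■□■■■□■□□□□□□□□
[17] □■■■□□□■□□□■□□□■■■■■■■■
[18] □□■□■■■□■■■□■■■□■■■■■■□
[19] ■■□□□■□□□■□□□■□□□■■■■□■
[20] ■□■■■□■■■□■■■□■■■□■■□□□
[21] □□□■□□□■□□□■□□□■□□□□■■■
[22] ■■■□■■■□■■■□■■■□■■■■□■□
[23] □■□□□■□□□■□□□■□□□■■□□□□
[24] ■□■■■□■■■□■■■□■■■□□■■■■

17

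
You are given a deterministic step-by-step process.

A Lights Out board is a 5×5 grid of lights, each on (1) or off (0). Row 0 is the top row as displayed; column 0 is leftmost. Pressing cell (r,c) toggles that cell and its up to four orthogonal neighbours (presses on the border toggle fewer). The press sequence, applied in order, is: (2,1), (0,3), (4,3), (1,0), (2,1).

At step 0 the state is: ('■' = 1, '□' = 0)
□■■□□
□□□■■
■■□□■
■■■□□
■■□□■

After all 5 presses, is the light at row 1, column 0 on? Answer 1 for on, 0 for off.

1

t=0: □■■□□
□□□■■
■■□□■
■■■□□
■■□□■
t=1: □■■□□
□■□■■
□□■□■
■□■□□
■■□□■
t=2: □■□■■
□■□□■
□□■□■
■□■□□
■■□□■
t=3: □■□■■
□■□□■
□□■□■
■□■■□
■■■■□
t=4: ■■□■■
■□□□■
■□■□■
■□■■□
■■■■□
t=5: ■■□■■
■■□□■
□■□□■
■■■■□
■■■■□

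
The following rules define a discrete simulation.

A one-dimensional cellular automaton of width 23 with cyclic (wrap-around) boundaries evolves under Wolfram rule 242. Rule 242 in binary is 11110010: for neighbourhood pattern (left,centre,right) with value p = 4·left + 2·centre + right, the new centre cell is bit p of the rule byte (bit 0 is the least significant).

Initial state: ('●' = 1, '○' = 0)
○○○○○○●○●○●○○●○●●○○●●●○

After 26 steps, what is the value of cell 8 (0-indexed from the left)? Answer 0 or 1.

[0] ○○○○○○●○●○●○○●○●●○○●●●○
[1] ○○○○○●○●○●○●●○●○●●●○●●●
[2] ●○○○●○●○●○●○●●○●○●●●○●●
[3] ●●○●○●○●○●○●○●●○●○●●●○●
[4] ●●●○●○●○●○●○●○●●○●○●●●○
[5] ○●●●○●○●○●○●○●○●●○●○●●●
[6] ●○●●●○●○●○●○●○●○●●○●○●●
[7] ●●○●●●○●○●○●○●○●○●●○●○●
[8] ●●●○●●●○●○●○●○●○●○●●○●○
[9] ○●●●○●●●○●○●○●○●○●○●●○●
[10] ●○●●●○●●●○●○●○●○●○●○●●○
[11] ○●○●●●○●●●○●○●○●○●○●○●●
[12] ●○●○●●●○●●●○●○●○●○●○●○●
[13] ●●○●○●●●○●●●○●○●○●○●○●○
[14] ○●●○●○●●●○●●●○●○●○●○●○●
[15] ●○●●○●○●●●○●●●○●○●○●○●○
[16] ○●○●●○●○●●●○●●●○●○●○●○●
[17] ●○●○●●○●○●●●○●●●○●○●○●○
[18] ○●○●○●●○●○●●●○●●●○●○●○●
[19] ●○●○●○●●○●○●●●○●●●○●○●○
[20] ○●○●○●○●●○●○●●●○●●●○●○●
[21] ●○●○●○●○●●○●○●●●○●●●○●○
[22] ○●○●○●○●○●●○●○●●●○●●●○●
[23] ●○●○●○●○●○●●○●○●●●○●●●○
[24] ○●○●○●○●○●○●●○●○●●●○●●●
[25] ●○●○●○●○●○●○●●○●○●●●○●●
[26] ●●○●○●○●○●○●○●●○●○●●●○●

0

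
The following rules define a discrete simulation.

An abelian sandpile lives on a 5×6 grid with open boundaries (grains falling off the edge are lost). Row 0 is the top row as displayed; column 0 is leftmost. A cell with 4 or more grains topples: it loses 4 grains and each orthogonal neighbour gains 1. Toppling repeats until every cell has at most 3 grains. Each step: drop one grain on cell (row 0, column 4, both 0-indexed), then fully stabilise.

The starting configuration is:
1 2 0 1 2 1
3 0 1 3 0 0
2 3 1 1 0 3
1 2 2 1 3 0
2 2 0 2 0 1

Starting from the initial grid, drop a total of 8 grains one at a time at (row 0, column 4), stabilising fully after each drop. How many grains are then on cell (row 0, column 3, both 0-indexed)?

3

[0] 1 2 0 1 2 1
3 0 1 3 0 0
2 3 1 1 0 3
1 2 2 1 3 0
2 2 0 2 0 1
[1] 1 2 0 1 3 1
3 0 1 3 0 0
2 3 1 1 0 3
1 2 2 1 3 0
2 2 0 2 0 1
[2] 1 2 0 2 0 2
3 0 1 3 1 0
2 3 1 1 0 3
1 2 2 1 3 0
2 2 0 2 0 1
[3] 1 2 0 2 1 2
3 0 1 3 1 0
2 3 1 1 0 3
1 2 2 1 3 0
2 2 0 2 0 1
[4] 1 2 0 2 2 2
3 0 1 3 1 0
2 3 1 1 0 3
1 2 2 1 3 0
2 2 0 2 0 1
[5] 1 2 0 2 3 2
3 0 1 3 1 0
2 3 1 1 0 3
1 2 2 1 3 0
2 2 0 2 0 1
[6] 1 2 0 3 0 3
3 0 1 3 2 0
2 3 1 1 0 3
1 2 2 1 3 0
2 2 0 2 0 1
[7] 1 2 0 3 1 3
3 0 1 3 2 0
2 3 1 1 0 3
1 2 2 1 3 0
2 2 0 2 0 1
[8] 1 2 0 3 2 3
3 0 1 3 2 0
2 3 1 1 0 3
1 2 2 1 3 0
2 2 0 2 0 1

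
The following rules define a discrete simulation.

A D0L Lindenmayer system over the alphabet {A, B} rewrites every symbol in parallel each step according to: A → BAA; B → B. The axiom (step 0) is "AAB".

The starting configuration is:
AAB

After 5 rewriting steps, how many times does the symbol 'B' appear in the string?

gen 0: AAB
gen 1: BAABAAB
gen 2: BBAABAABBAABAAB
gen 3: BBBAABAABBAABAABBBAABAABBAABAAB
gen 4: BBBBAABAABBAABAABBBAABAABBAABAABBBBAABAABBAABAABBBAABAABBAABAAB
gen 5: BBBBBAABAABBAABAABBBAABAABBAABAABBBBAABAABBAABAABBBAABAABB…ABAABBAABAABBBAABAABBAABAABBBBAABAABBAABAABBBAABAABBAABAAB  (len 127)

63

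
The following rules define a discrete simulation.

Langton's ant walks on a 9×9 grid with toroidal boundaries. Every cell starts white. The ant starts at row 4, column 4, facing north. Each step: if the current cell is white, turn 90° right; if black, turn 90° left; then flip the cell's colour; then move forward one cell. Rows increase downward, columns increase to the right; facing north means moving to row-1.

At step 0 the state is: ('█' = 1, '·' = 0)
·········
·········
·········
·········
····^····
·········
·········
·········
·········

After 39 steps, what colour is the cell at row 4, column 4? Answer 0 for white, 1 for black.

0) ·········
·········
·········
·········
····^····
·········
·········
·········
·········
1) ·········
·········
·········
·········
····█>···
·········
·········
·········
·········
2) ·········
·········
·········
·········
····██···
·····v···
·········
·········
·········
3) ·········
·········
·········
·········
····██···
····<█···
·········
·········
·········
4) ·········
·········
·········
·········
····^█···
····██···
·········
·········
·········
5) ·········
·········
·········
·········
···<·█···
····██···
·········
·········
·········
6) ·········
·········
·········
···^·····
···█·█···
····██···
·········
·········
·········
7) ·········
·········
·········
···█>····
···█·█···
····██···
·········
·········
·········
8) ·········
·········
·········
···██····
···█v█···
····██···
·········
·········
·········
9) ·········
·········
·········
···██····
···<██···
····██···
·········
·········
·········
10) ·········
·········
·········
···██····
····██···
···v██···
·········
·········
·········
11) ·········
·········
·········
···██····
····██···
··<███···
·········
·········
·········
12) ·········
·········
·········
···██····
··^·██···
··████···
·········
·········
·········
13) ·········
·········
·········
···██····
··█>██···
··████···
·········
·········
·········
14) ·········
·········
·········
···██····
··████···
··█v██···
·········
·········
·········
15) ·········
·········
·········
···██····
··████···
··█·>█···
·········
·········
·········
16) ·········
·········
·········
···██····
··██^█···
··█··█···
·········
·········
·········
17) ·········
·········
·········
···██····
··█<·█···
··█··█···
·········
·········
·········
18) ·········
·········
·········
···██····
··█··█···
··█v·█···
·········
·········
·········
19) ·········
·········
·········
···██····
··█··█···
··<█·█···
·········
·········
·········
20) ·········
·········
·········
···██····
··█··█···
···█·█···
··v······
·········
·········
21) ·········
·········
·········
···██····
··█··█···
···█·█···
·<█······
·········
·········
22) ·········
·········
·········
···██····
··█··█···
·^·█·█···
·██······
·········
·········
23) ·········
·········
·········
···██····
··█··█···
·█>█·█···
·██······
·········
·········
24) ·········
·········
·········
···██····
··█··█···
·███·█···
·█v······
·········
·········
25) ·········
·········
·········
···██····
··█··█···
·███·█···
·█·>·····
·········
·········
26) ·········
·········
·········
···██····
··█··█···
·███·█···
·█·█·····
···v·····
·········
27) ·········
·········
·········
···██····
··█··█···
·███·█···
·█·█·····
··<█·····
·········
28) ·········
·········
·········
···██····
··█··█···
·███·█···
·█^█·····
··██·····
·········
29) ·········
·········
·········
···██····
··█··█···
·███·█···
·██>·····
··██·····
·········
30) ·········
·········
·········
···██····
··█··█···
·██^·█···
·██······
··██·····
·········
31) ·········
·········
·········
···██····
··█··█···
·█<··█···
·██······
··██·····
·········
32) ·········
·········
·········
···██····
··█··█···
·█···█···
·█v······
··██·····
·········
33) ·········
·········
·········
···██····
··█··█···
·█···█···
·█·>·····
··██·····
·········
34) ·········
·········
·········
···██····
··█··█···
·█···█···
·█·█·····
··█v·····
·········
35) ·········
·········
·········
···██····
··█··█···
·█···█···
·█·█·····
··█·>····
·········
36) ·········
·········
·········
···██····
··█··█···
·█···█···
·█·█·····
··█·█····
····v····
37) ·········
·········
·········
···██····
··█··█···
·█···█···
·█·█·····
··█·█····
···<█····
38) ·········
·········
·········
···██····
··█··█···
·█···█···
·█·█·····
··█^█····
···██····
39) ·········
·········
·········
···██····
··█··█···
·█···█···
·█·█·····
··██>····
···██····

0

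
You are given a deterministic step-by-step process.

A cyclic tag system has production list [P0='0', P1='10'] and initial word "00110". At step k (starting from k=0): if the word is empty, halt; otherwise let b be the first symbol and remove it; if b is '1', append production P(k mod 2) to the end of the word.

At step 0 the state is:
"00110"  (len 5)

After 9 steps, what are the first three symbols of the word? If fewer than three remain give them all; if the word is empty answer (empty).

0) "00110"  (len 5)
1) "0110"  (len 4)
2) "110"  (len 3)
3) "100"  (len 3)
4) "0010"  (len 4)
5) "010"  (len 3)
6) "10"  (len 2)
7) "00"  (len 2)
8) "0"  (len 1)
9) (halted — word empty)

(empty)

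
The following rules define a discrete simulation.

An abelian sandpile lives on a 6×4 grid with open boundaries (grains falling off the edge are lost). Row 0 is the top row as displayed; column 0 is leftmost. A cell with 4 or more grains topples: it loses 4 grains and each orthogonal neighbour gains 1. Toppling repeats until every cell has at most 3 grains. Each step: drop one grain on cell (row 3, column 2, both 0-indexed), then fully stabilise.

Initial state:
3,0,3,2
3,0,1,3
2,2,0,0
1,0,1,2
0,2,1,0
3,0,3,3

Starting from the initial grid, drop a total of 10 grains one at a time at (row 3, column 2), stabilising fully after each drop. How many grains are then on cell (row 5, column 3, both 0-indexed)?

0

k=0  3,0,3,2
3,0,1,3
2,2,0,0
1,0,1,2
0,2,1,0
3,0,3,3
k=1  3,0,3,2
3,0,1,3
2,2,0,0
1,0,2,2
0,2,1,0
3,0,3,3
k=2  3,0,3,2
3,0,1,3
2,2,0,0
1,0,3,2
0,2,1,0
3,0,3,3
k=3  3,0,3,2
3,0,1,3
2,2,1,0
1,1,0,3
0,2,2,0
3,0,3,3
k=4  3,0,3,2
3,0,1,3
2,2,1,0
1,1,1,3
0,2,2,0
3,0,3,3
k=5  3,0,3,2
3,0,1,3
2,2,1,0
1,1,2,3
0,2,2,0
3,0,3,3
k=6  3,0,3,2
3,0,1,3
2,2,1,0
1,1,3,3
0,2,2,0
3,0,3,3
k=7  3,0,3,2
3,0,1,3
2,2,2,1
1,2,1,0
0,2,3,1
3,0,3,3
k=8  3,0,3,2
3,0,1,3
2,2,2,1
1,2,2,0
0,2,3,1
3,0,3,3
k=9  3,0,3,2
3,0,1,3
2,2,2,1
1,2,3,0
0,2,3,1
3,0,3,3
k=10  3,0,3,2
3,0,1,3
2,2,3,1
1,3,1,1
0,3,1,3
3,1,1,0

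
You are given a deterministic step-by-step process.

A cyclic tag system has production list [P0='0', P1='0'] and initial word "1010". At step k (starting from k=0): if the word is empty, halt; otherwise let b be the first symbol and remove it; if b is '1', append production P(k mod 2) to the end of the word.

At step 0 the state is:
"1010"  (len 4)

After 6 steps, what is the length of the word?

step 0: "1010"  (len 4)
step 1: "0100"  (len 4)
step 2: "100"  (len 3)
step 3: "000"  (len 3)
step 4: "00"  (len 2)
step 5: "0"  (len 1)
step 6: (halted — word empty)

0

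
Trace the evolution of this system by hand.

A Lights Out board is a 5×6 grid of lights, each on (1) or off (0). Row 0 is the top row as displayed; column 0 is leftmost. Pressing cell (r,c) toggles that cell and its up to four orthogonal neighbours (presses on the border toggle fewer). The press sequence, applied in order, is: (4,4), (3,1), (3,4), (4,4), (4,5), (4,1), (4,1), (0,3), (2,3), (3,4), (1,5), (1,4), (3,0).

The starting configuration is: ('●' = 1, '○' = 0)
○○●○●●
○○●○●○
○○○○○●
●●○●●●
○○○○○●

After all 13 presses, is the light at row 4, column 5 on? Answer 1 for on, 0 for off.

t=0: ○○●○●●
○○●○●○
○○○○○●
●●○●●●
○○○○○●
t=1: ○○●○●●
○○●○●○
○○○○○●
●●○●○●
○○○●●○
t=2: ○○●○●●
○○●○●○
○●○○○●
○○●●○●
○●○●●○
t=3: ○○●○●●
○○●○●○
○●○○●●
○○●○●○
○●○●○○
t=4: ○○●○●●
○○●○●○
○●○○●●
○○●○○○
○●○○●●
t=5: ○○●○●●
○○●○●○
○●○○●●
○○●○○●
○●○○○○
t=6: ○○●○●●
○○●○●○
○●○○●●
○●●○○●
●○●○○○
t=7: ○○●○●●
○○●○●○
○●○○●●
○○●○○●
○●○○○○
t=8: ○○○●○●
○○●●●○
○●○○●●
○○●○○●
○●○○○○
t=9: ○○○●○●
○○●○●○
○●●●○●
○○●●○●
○●○○○○
t=10: ○○○●○●
○○●○●○
○●●●●●
○○●○●○
○●○○●○
t=11: ○○○●○○
○○●○○●
○●●●●○
○○●○●○
○●○○●○
t=12: ○○○●●○
○○●●●○
○●●●○○
○○●○●○
○●○○●○
t=13: ○○○●●○
○○●●●○
●●●●○○
●●●○●○
●●○○●○

0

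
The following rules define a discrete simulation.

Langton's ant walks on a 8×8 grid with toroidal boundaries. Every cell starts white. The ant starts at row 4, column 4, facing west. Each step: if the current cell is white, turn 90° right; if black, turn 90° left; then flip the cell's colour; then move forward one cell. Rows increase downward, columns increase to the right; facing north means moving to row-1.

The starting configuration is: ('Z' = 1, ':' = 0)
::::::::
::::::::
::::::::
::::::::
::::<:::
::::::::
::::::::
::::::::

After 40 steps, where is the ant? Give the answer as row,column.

t=0: ::::::::
::::::::
::::::::
::::::::
::::<:::
::::::::
::::::::
::::::::
t=1: ::::::::
::::::::
::::::::
::::^:::
::::Z:::
::::::::
::::::::
::::::::
t=2: ::::::::
::::::::
::::::::
::::Z>::
::::Z:::
::::::::
::::::::
::::::::
t=3: ::::::::
::::::::
::::::::
::::ZZ::
::::Zv::
::::::::
::::::::
::::::::
t=4: ::::::::
::::::::
::::::::
::::ZZ::
::::<Z::
::::::::
::::::::
::::::::
t=5: ::::::::
::::::::
::::::::
::::ZZ::
:::::Z::
::::v:::
::::::::
::::::::
t=6: ::::::::
::::::::
::::::::
::::ZZ::
:::::Z::
:::<Z:::
::::::::
::::::::
t=7: ::::::::
::::::::
::::::::
::::ZZ::
:::^:Z::
:::ZZ:::
::::::::
::::::::
t=8: ::::::::
::::::::
::::::::
::::ZZ::
:::Z>Z::
:::ZZ:::
::::::::
::::::::
t=9: ::::::::
::::::::
::::::::
::::ZZ::
:::ZZZ::
:::Zv:::
::::::::
::::::::
t=10: ::::::::
::::::::
::::::::
::::ZZ::
:::ZZZ::
:::Z:>::
::::::::
::::::::
t=11: ::::::::
::::::::
::::::::
::::ZZ::
:::ZZZ::
:::Z:Z::
:::::v::
::::::::
t=12: ::::::::
::::::::
::::::::
::::ZZ::
:::ZZZ::
:::Z:Z::
::::<Z::
::::::::
t=13: ::::::::
::::::::
::::::::
::::ZZ::
:::ZZZ::
:::Z^Z::
::::ZZ::
::::::::
t=14: ::::::::
::::::::
::::::::
::::ZZ::
:::ZZZ::
:::ZZ>::
::::ZZ::
::::::::
t=15: ::::::::
::::::::
::::::::
::::ZZ::
:::ZZ^::
:::ZZ:::
::::ZZ::
::::::::
t=16: ::::::::
::::::::
::::::::
::::ZZ::
:::Z<:::
:::ZZ:::
::::ZZ::
::::::::
t=17: ::::::::
::::::::
::::::::
::::ZZ::
:::Z::::
:::Zv:::
::::ZZ::
::::::::
t=18: ::::::::
::::::::
::::::::
::::ZZ::
:::Z::::
:::Z:>::
::::ZZ::
::::::::
t=19: ::::::::
::::::::
::::::::
::::ZZ::
:::Z::::
:::Z:Z::
::::Zv::
::::::::
t=20: ::::::::
::::::::
::::::::
::::ZZ::
:::Z::::
:::Z:Z::
::::Z:>:
::::::::
t=21: ::::::::
::::::::
::::::::
::::ZZ::
:::Z::::
:::Z:Z::
::::Z:Z:
::::::v:
t=22: ::::::::
::::::::
::::::::
::::ZZ::
:::Z::::
:::Z:Z::
::::Z:Z:
:::::<Z:
t=23: ::::::::
::::::::
::::::::
::::ZZ::
:::Z::::
:::Z:Z::
::::Z^Z:
:::::ZZ:
t=24: ::::::::
::::::::
::::::::
::::ZZ::
:::Z::::
:::Z:Z::
::::ZZ>:
:::::ZZ:
t=25: ::::::::
::::::::
::::::::
::::ZZ::
:::Z::::
:::Z:Z^:
::::ZZ::
:::::ZZ:
t=26: ::::::::
::::::::
::::::::
::::ZZ::
:::Z::::
:::Z:ZZ>
::::ZZ::
:::::ZZ:
t=27: ::::::::
::::::::
::::::::
::::ZZ::
:::Z::::
:::Z:ZZZ
::::ZZ:v
:::::ZZ:
t=28: ::::::::
::::::::
::::::::
::::ZZ::
:::Z::::
:::Z:ZZZ
::::ZZ<Z
:::::ZZ:
t=29: ::::::::
::::::::
::::::::
::::ZZ::
:::Z::::
:::Z:Z^Z
::::ZZZZ
:::::ZZ:
t=30: ::::::::
::::::::
::::::::
::::ZZ::
:::Z::::
:::Z:<:Z
::::ZZZZ
:::::ZZ:
t=31: ::::::::
::::::::
::::::::
::::ZZ::
:::Z::::
:::Z:::Z
::::ZvZZ
:::::ZZ:
t=32: ::::::::
::::::::
::::::::
::::ZZ::
:::Z::::
:::Z:::Z
::::Z:>Z
:::::ZZ:
t=33: ::::::::
::::::::
::::::::
::::ZZ::
:::Z::::
:::Z::^Z
::::Z::Z
:::::ZZ:
t=34: ::::::::
::::::::
::::::::
::::ZZ::
:::Z::::
:::Z::Z>
::::Z::Z
:::::ZZ:
t=35: ::::::::
::::::::
::::::::
::::ZZ::
:::Z:::^
:::Z::Z:
::::Z::Z
:::::ZZ:
t=36: ::::::::
::::::::
::::::::
::::ZZ::
>::Z:::Z
:::Z::Z:
::::Z::Z
:::::ZZ:
t=37: ::::::::
::::::::
::::::::
::::ZZ::
Z::Z:::Z
v::Z::Z:
::::Z::Z
:::::ZZ:
t=38: ::::::::
::::::::
::::::::
::::ZZ::
Z::Z:::Z
Z::Z::Z<
::::Z::Z
:::::ZZ:
t=39: ::::::::
::::::::
::::::::
::::ZZ::
Z::Z:::^
Z::Z::ZZ
::::Z::Z
:::::ZZ:
t=40: ::::::::
::::::::
::::::::
::::ZZ::
Z::Z::<:
Z::Z::ZZ
::::Z::Z
:::::ZZ:

4,6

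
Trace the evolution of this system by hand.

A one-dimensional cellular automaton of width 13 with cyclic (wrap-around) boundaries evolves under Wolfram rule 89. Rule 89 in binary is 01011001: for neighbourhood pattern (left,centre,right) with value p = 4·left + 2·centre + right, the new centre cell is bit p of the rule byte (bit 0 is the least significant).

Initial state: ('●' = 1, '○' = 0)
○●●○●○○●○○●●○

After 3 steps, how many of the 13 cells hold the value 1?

[0] ○●●○●○○●○○●●○
[1] ○●●○○●○○●○●●●
[2] ○●●●○○●○○○●○●
[3] ○●○●●○○●●○○○○

5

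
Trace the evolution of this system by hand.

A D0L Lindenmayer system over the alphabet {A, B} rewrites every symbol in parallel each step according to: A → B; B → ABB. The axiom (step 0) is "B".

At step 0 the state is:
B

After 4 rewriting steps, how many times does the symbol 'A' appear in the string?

[0] B
[1] ABB
[2] BABBABB
[3] ABBBABBABBBABBABB
[4] BABBABBABBBABBABBBABBABBABBBABBABBBABBABB

12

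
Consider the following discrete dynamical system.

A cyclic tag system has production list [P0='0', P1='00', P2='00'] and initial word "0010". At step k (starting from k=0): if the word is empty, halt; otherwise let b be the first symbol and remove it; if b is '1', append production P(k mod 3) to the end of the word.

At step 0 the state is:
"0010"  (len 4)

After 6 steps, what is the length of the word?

0

step 0: "0010"  (len 4)
step 1: "010"  (len 3)
step 2: "10"  (len 2)
step 3: "000"  (len 3)
step 4: "00"  (len 2)
step 5: "0"  (len 1)
step 6: (halted — word empty)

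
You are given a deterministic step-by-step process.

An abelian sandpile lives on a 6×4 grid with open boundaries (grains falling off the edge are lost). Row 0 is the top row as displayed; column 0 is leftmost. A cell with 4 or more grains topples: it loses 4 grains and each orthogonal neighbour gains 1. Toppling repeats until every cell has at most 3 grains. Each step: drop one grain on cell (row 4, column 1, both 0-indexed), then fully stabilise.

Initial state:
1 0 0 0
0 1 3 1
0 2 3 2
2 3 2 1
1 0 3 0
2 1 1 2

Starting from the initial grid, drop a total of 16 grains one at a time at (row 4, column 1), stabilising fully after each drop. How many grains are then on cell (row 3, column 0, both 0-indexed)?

3

k=0  1 0 0 0
0 1 3 1
0 2 3 2
2 3 2 1
1 0 3 0
2 1 1 2
k=1  1 0 0 0
0 1 3 1
0 2 3 2
2 3 2 1
1 1 3 0
2 1 1 2
k=2  1 0 0 0
0 1 3 1
0 2 3 2
2 3 2 1
1 2 3 0
2 1 1 2
k=3  1 0 0 0
0 1 3 1
0 2 3 2
2 3 2 1
1 3 3 0
2 1 1 2
k=4  1 0 1 0
0 3 0 2
1 0 2 3
3 2 1 2
2 2 1 1
2 2 2 2
k=5  1 0 1 0
0 3 0 2
1 0 2 3
3 2 1 2
2 3 1 1
2 2 2 2
k=6  1 0 1 0
0 3 0 2
1 0 2 3
3 3 1 2
3 0 2 1
2 3 2 2
k=7  1 0 1 0
0 3 0 2
1 0 2 3
3 3 1 2
3 1 2 1
2 3 2 2
k=8  1 0 1 0
0 3 0 2
1 0 2 3
3 3 1 2
3 2 2 1
2 3 2 2
k=9  1 0 1 0
0 3 0 2
1 0 2 3
3 3 1 2
3 3 2 1
2 3 2 2
k=10  1 0 1 0
0 3 0 2
2 1 2 3
1 1 2 2
2 3 3 1
0 1 3 2
k=11  1 0 1 0
0 3 0 2
2 1 2 3
1 2 3 2
3 1 1 2
0 3 0 3
k=12  1 0 1 0
0 3 0 2
2 1 2 3
1 2 3 2
3 2 1 2
0 3 0 3
k=13  1 0 1 0
0 3 0 2
2 1 2 3
1 2 3 2
3 3 1 2
0 3 0 3
k=14  1 0 1 0
0 3 0 2
2 1 2 3
2 3 3 2
0 2 2 2
2 0 1 3
k=15  1 0 1 0
0 3 0 2
2 1 2 3
2 3 3 2
0 3 2 2
2 0 1 3
k=16  1 0 1 0
0 3 0 2
2 2 3 3
3 1 1 3
1 2 0 3
2 1 2 3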